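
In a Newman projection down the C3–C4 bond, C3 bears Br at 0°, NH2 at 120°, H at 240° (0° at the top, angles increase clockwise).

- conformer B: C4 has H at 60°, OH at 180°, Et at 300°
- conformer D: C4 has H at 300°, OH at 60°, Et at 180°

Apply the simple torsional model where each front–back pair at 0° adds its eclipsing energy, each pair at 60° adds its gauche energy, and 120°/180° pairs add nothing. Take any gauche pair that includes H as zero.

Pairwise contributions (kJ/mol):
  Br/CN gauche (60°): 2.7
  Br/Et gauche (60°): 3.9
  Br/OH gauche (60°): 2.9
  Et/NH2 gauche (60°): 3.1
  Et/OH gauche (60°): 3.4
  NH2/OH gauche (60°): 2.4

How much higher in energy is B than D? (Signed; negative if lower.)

B (staggered): Br(0°)/Et(300°) gauche 3.9; NH2(120°)/OH(180°) gauche 2.4 → 6.3 kJ/mol.
D (staggered): Br(0°)/OH(60°) gauche 2.9; NH2(120°)/OH(60°) gauche 2.4; NH2(120°)/Et(180°) gauche 3.1 → 8.4 kJ/mol.
E(B) − E(D) = 6.3 − 8.4 = -2.1 kJ/mol.

-2.1 kJ/mol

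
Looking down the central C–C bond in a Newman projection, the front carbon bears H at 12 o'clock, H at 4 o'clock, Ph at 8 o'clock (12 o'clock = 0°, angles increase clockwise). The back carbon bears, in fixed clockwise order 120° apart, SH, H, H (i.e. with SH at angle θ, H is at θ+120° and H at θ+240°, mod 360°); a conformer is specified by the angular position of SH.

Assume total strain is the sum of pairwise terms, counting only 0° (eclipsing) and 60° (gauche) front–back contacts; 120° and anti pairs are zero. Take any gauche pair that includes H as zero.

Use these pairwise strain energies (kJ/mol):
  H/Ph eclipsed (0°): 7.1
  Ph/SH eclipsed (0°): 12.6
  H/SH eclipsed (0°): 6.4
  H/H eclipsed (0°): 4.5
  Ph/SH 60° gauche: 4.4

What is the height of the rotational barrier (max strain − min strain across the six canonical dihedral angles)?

SH at 0° is eclipsed. H at 0° is eclipsed with SH at 0° (6.4); H at 120° is eclipsed with H at 120° (4.5); Ph at 240° is eclipsed with H at 240° (7.1). Total 18.0 kJ/mol.
SH at 60° (staggered): no non-H gauche contacts → 0.0 kJ/mol.
SH at 120° is eclipsed. H at 0° is eclipsed with H at 0° (4.5); H at 120° is eclipsed with SH at 120° (6.4); Ph at 240° is eclipsed with H at 240° (7.1). Total 18.0 kJ/mol.
SH at 180° is staggered. Ph at 240° is gauche with SH at 180° (4.4). Total 4.4 kJ/mol.
SH at 240° is eclipsed. H at 0° is eclipsed with H at 0° (4.5); H at 120° is eclipsed with H at 120° (4.5); Ph at 240° is eclipsed with SH at 240° (12.6). Total 21.6 kJ/mol.
SH at 300° is staggered. Ph at 240° is gauche with SH at 300° (4.4). Total 4.4 kJ/mol.
Max at 240° (21.6 kJ/mol), min at 60° (0.0 kJ/mol); barrier = 21.6 kJ/mol.

21.6 kJ/mol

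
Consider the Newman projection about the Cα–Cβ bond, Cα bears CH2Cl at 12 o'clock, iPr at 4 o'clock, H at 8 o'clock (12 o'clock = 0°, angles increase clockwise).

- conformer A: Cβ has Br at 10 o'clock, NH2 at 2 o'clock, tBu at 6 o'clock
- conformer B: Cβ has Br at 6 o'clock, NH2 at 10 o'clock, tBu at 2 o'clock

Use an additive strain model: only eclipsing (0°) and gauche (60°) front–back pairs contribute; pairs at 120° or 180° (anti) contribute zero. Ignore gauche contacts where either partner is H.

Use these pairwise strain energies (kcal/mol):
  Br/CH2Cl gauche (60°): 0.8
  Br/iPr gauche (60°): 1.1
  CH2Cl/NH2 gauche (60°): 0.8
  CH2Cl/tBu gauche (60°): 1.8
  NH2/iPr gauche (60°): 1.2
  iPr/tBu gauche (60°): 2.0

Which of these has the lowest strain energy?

A (staggered): CH2Cl–Br gauche, CH2Cl–NH2 gauche, iPr–NH2 gauche, iPr–tBu gauche; 0.8 + 0.8 + 1.2 + 2.0 = 4.8 kcal/mol.
B (staggered): CH2Cl–NH2 gauche, CH2Cl–tBu gauche, iPr–Br gauche, iPr–tBu gauche; 0.8 + 1.8 + 1.1 + 2.0 = 5.7 kcal/mol.
A has the lowest total (4.8 kcal/mol).

A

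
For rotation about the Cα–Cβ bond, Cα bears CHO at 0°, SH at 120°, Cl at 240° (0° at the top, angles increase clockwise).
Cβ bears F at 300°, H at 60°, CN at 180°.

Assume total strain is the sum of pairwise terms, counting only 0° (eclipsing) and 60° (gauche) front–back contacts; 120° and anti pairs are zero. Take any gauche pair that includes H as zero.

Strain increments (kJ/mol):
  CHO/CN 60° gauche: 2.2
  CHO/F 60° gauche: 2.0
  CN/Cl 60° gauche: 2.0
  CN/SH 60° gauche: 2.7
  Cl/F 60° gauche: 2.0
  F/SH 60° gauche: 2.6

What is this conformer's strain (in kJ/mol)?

8.7 kJ/mol

This conformer is staggered. CHO at 0° is gauche with F at 300° (2.0); SH at 120° is gauche with CN at 180° (2.7); Cl at 240° is gauche with F at 300° (2.0); Cl at 240° is gauche with CN at 180° (2.0). Total 8.7 kJ/mol.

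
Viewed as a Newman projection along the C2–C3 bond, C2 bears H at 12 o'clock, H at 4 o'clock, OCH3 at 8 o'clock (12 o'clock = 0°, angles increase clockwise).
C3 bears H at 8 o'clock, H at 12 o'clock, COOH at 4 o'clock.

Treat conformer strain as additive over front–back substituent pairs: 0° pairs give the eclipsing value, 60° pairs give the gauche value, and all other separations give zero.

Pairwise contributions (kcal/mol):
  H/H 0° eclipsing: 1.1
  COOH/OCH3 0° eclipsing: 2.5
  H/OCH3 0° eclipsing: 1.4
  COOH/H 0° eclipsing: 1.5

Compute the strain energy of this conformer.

This conformer (eclipsed): H–H eclipsed, H–COOH eclipsed, OCH3–H eclipsed; 1.1 + 1.5 + 1.4 = 4.0 kcal/mol.

4.0 kcal/mol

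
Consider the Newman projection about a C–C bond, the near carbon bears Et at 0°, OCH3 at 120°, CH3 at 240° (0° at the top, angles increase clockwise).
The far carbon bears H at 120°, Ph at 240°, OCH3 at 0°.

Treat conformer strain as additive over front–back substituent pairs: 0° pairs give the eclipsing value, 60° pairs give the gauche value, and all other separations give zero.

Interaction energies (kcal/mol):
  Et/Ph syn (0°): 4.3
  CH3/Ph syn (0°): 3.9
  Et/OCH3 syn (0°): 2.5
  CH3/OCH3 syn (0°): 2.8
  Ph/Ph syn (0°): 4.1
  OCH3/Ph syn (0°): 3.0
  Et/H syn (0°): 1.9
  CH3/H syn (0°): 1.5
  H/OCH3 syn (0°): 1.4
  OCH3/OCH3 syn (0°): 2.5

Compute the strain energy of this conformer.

This conformer is eclipsed. Et at 0° is eclipsed with OCH3 at 0° (2.5); OCH3 at 120° is eclipsed with H at 120° (1.4); CH3 at 240° is eclipsed with Ph at 240° (3.9). Total 7.8 kcal/mol.

7.8 kcal/mol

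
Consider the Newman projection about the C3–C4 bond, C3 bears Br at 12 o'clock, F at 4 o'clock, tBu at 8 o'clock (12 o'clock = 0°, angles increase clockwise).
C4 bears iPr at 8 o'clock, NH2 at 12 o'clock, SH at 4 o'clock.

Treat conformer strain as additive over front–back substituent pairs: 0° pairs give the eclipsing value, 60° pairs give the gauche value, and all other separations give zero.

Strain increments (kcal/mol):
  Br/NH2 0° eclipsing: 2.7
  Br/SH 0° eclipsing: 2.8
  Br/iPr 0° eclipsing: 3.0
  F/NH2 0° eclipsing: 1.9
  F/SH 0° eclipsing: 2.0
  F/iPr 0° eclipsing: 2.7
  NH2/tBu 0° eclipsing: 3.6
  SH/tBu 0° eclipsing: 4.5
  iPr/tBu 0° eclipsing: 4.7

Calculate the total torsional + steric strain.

9.4 kcal/mol

This conformer (eclipsed): Br(0°)/NH2(0°) eclipsed 2.7; F(120°)/SH(120°) eclipsed 2.0; tBu(240°)/iPr(240°) eclipsed 4.7 → 9.4 kcal/mol.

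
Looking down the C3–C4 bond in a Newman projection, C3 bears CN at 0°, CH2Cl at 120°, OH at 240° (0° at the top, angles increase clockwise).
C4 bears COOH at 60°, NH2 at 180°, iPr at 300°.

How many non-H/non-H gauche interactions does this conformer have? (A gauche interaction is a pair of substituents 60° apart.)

Non-H gauche pairs: CN(0°)/COOH(60°); CN(0°)/iPr(300°); CH2Cl(120°)/COOH(60°); CH2Cl(120°)/NH2(180°); OH(240°)/NH2(180°); OH(240°)/iPr(300°) — 6 interactions.

6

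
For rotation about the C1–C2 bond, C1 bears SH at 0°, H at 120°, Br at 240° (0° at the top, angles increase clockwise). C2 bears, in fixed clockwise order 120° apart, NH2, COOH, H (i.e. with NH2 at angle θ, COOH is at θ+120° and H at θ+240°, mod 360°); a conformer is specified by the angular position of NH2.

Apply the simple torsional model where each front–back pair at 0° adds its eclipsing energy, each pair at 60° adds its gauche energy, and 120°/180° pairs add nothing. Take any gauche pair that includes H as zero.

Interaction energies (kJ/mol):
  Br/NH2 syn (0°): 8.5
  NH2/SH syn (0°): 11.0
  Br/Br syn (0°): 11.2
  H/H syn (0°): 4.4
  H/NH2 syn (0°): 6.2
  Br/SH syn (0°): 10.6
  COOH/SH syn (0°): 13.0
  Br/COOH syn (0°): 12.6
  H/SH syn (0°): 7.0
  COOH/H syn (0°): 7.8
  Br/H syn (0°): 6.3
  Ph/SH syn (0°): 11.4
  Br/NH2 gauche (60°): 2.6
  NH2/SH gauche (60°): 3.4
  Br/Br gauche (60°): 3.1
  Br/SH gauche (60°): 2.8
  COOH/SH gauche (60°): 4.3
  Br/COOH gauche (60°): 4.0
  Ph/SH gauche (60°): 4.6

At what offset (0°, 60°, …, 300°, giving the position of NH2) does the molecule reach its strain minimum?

60°

NH2 at 0° (eclipsed): SH–NH2 eclipsed, H–COOH eclipsed, Br–H eclipsed; 11.0 + 7.8 + 6.3 = 25.1 kJ/mol.
NH2 at 60° (staggered): SH–NH2 gauche, Br–COOH gauche; 3.4 + 4.0 = 7.4 kJ/mol.
NH2 at 120° (eclipsed): SH–H eclipsed, H–NH2 eclipsed, Br–COOH eclipsed; 7.0 + 6.2 + 12.6 = 25.8 kJ/mol.
NH2 at 180° (staggered): SH–COOH gauche, Br–NH2 gauche, Br–COOH gauche; 4.3 + 2.6 + 4.0 = 10.9 kJ/mol.
NH2 at 240° (eclipsed): SH–COOH eclipsed, H–H eclipsed, Br–NH2 eclipsed; 13.0 + 4.4 + 8.5 = 25.9 kJ/mol.
NH2 at 300° (staggered): SH–NH2 gauche, SH–COOH gauche, Br–NH2 gauche; 3.4 + 4.3 + 2.6 = 10.3 kJ/mol.
The minimum (7.4 kJ/mol) occurs with NH2 at 60°.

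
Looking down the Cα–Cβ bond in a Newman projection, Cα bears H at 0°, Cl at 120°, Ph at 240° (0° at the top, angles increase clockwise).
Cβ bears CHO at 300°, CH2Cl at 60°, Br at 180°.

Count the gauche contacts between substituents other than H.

Non-H gauche pairs: Cl(120°)/CH2Cl(60°); Cl(120°)/Br(180°); Ph(240°)/CHO(300°); Ph(240°)/Br(180°) — 4 interactions.

4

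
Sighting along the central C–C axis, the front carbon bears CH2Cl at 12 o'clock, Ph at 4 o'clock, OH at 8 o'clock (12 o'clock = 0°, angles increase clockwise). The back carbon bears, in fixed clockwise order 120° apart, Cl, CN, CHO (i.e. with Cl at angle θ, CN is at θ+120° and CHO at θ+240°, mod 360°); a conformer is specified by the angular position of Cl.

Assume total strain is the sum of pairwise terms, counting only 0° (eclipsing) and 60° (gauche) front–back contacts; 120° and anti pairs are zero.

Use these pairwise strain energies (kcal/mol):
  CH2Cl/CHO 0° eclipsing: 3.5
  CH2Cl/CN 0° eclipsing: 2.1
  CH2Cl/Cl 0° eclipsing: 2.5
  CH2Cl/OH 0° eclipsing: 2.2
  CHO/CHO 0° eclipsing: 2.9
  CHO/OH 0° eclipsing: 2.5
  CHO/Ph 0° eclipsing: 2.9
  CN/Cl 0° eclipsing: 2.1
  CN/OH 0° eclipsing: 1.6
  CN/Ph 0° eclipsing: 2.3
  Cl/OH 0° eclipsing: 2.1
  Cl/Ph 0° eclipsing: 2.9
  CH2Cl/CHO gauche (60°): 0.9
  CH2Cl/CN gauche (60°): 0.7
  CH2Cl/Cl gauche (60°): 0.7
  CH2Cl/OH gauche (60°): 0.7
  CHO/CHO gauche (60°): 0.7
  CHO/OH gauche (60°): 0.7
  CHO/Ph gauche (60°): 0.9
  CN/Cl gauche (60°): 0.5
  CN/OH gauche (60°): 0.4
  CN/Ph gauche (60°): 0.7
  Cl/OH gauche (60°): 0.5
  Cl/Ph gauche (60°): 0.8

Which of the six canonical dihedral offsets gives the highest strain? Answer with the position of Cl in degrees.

Cl at 0° is eclipsed. CH2Cl at 0° is eclipsed with Cl at 0° (2.5); Ph at 120° is eclipsed with CN at 120° (2.3); OH at 240° is eclipsed with CHO at 240° (2.5). Total 7.3 kcal/mol.
Cl at 60° is staggered. CH2Cl at 0° is gauche with Cl at 60° (0.7); CH2Cl at 0° is gauche with CHO at 300° (0.9); Ph at 120° is gauche with Cl at 60° (0.8); Ph at 120° is gauche with CN at 180° (0.7); OH at 240° is gauche with CN at 180° (0.4); OH at 240° is gauche with CHO at 300° (0.7). Total 4.2 kcal/mol.
Cl at 120° is eclipsed. CH2Cl at 0° is eclipsed with CHO at 0° (3.5); Ph at 120° is eclipsed with Cl at 120° (2.9); OH at 240° is eclipsed with CN at 240° (1.6). Total 8.0 kcal/mol.
Cl at 180° is staggered. CH2Cl at 0° is gauche with CN at 300° (0.7); CH2Cl at 0° is gauche with CHO at 60° (0.9); Ph at 120° is gauche with Cl at 180° (0.8); Ph at 120° is gauche with CHO at 60° (0.9); OH at 240° is gauche with Cl at 180° (0.5); OH at 240° is gauche with CN at 300° (0.4). Total 4.2 kcal/mol.
Cl at 240° is eclipsed. CH2Cl at 0° is eclipsed with CN at 0° (2.1); Ph at 120° is eclipsed with CHO at 120° (2.9); OH at 240° is eclipsed with Cl at 240° (2.1). Total 7.1 kcal/mol.
Cl at 300° is staggered. CH2Cl at 0° is gauche with Cl at 300° (0.7); CH2Cl at 0° is gauche with CN at 60° (0.7); Ph at 120° is gauche with CN at 60° (0.7); Ph at 120° is gauche with CHO at 180° (0.9); OH at 240° is gauche with Cl at 300° (0.5); OH at 240° is gauche with CHO at 180° (0.7). Total 4.2 kcal/mol.
The maximum (8.0 kcal/mol) occurs with Cl at 120°.

120°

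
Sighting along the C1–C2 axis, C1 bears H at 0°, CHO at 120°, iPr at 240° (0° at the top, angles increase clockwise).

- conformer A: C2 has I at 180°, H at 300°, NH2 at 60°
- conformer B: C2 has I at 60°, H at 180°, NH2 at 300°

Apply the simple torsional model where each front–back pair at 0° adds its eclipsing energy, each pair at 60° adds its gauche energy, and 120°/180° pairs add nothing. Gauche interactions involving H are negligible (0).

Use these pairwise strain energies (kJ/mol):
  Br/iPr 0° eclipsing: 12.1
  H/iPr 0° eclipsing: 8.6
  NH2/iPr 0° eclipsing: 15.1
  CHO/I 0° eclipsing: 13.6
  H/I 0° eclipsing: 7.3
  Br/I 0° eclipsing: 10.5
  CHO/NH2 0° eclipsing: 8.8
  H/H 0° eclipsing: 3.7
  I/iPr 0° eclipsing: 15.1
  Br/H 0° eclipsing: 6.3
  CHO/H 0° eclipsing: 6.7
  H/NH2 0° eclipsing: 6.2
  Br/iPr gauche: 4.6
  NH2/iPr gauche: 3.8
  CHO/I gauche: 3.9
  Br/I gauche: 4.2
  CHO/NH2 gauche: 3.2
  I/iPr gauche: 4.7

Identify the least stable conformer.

A is staggered. CHO at 120° is gauche with I at 180° (3.9); CHO at 120° is gauche with NH2 at 60° (3.2); iPr at 240° is gauche with I at 180° (4.7). Total 11.8 kJ/mol.
B is staggered. CHO at 120° is gauche with I at 60° (3.9); iPr at 240° is gauche with NH2 at 300° (3.8). Total 7.7 kJ/mol.
A has the highest total (11.8 kJ/mol).

A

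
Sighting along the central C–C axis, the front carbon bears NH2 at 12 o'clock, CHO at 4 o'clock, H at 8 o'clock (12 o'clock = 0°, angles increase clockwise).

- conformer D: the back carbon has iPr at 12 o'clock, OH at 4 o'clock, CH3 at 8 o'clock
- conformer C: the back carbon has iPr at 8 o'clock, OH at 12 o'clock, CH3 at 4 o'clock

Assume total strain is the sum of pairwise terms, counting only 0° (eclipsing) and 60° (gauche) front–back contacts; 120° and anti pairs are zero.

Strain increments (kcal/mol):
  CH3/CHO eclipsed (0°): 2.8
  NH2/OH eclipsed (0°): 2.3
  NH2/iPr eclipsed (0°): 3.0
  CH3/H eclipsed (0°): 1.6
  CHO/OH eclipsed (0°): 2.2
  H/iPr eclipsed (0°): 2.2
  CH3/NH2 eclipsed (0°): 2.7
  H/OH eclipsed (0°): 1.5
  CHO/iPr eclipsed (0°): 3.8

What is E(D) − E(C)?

-0.5 kcal/mol

D (eclipsed): NH2(0°)/iPr(0°) eclipsed 3.0; CHO(120°)/OH(120°) eclipsed 2.2; H(240°)/CH3(240°) eclipsed 1.6 → 6.8 kcal/mol.
C (eclipsed): NH2(0°)/OH(0°) eclipsed 2.3; CHO(120°)/CH3(120°) eclipsed 2.8; H(240°)/iPr(240°) eclipsed 2.2 → 7.3 kcal/mol.
E(D) − E(C) = 6.8 − 7.3 = -0.5 kcal/mol.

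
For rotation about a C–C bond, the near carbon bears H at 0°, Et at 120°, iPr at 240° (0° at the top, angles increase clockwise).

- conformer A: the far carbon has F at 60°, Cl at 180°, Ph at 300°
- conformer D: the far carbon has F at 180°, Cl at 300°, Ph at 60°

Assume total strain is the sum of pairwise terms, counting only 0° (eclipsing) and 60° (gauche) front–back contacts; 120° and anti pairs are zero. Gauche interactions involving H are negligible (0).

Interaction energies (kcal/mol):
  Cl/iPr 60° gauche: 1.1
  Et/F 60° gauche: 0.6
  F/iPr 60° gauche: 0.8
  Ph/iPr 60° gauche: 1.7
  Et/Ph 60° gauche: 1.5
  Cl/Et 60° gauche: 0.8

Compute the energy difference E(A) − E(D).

+0.2 kcal/mol

A (staggered): Et–F gauche, Et–Cl gauche, iPr–Cl gauche, iPr–Ph gauche; 0.6 + 0.8 + 1.1 + 1.7 = 4.2 kcal/mol.
D (staggered): Et–F gauche, Et–Ph gauche, iPr–F gauche, iPr–Cl gauche; 0.6 + 1.5 + 0.8 + 1.1 = 4.0 kcal/mol.
E(A) − E(D) = 4.2 − 4.0 = +0.2 kcal/mol.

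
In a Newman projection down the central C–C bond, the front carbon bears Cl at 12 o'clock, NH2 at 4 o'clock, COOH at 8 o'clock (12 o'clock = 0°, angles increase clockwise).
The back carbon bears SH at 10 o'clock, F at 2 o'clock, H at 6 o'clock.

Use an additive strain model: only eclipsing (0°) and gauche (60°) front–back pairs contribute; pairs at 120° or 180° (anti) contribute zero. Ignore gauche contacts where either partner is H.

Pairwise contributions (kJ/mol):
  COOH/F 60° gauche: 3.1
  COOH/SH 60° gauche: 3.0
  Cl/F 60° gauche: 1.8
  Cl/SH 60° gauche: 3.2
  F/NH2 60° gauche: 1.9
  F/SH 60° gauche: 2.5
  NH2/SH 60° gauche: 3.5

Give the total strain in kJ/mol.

9.9 kJ/mol

This conformer is staggered. Cl at 0° is gauche with SH at 300° (3.2); Cl at 0° is gauche with F at 60° (1.8); NH2 at 120° is gauche with F at 60° (1.9); COOH at 240° is gauche with SH at 300° (3.0). Total 9.9 kJ/mol.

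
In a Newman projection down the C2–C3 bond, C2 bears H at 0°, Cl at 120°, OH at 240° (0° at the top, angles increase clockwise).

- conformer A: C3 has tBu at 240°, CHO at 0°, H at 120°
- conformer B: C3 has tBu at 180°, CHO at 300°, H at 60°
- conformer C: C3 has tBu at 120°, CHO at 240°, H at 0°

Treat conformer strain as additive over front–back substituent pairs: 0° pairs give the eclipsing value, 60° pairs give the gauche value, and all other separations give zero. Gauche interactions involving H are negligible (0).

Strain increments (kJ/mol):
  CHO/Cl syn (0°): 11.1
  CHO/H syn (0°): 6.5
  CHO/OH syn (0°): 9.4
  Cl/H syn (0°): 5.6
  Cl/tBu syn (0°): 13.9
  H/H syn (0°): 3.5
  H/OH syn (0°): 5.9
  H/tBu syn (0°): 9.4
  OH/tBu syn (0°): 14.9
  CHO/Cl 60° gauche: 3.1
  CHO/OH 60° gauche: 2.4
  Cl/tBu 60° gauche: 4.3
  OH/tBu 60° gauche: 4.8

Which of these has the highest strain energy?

A

A (eclipsed): H(0°)/CHO(0°) eclipsed 6.5; Cl(120°)/H(120°) eclipsed 5.6; OH(240°)/tBu(240°) eclipsed 14.9 → 27.0 kJ/mol.
B (staggered): Cl(120°)/tBu(180°) gauche 4.3; OH(240°)/tBu(180°) gauche 4.8; OH(240°)/CHO(300°) gauche 2.4 → 11.5 kJ/mol.
C (eclipsed): H(0°)/H(0°) eclipsed 3.5; Cl(120°)/tBu(120°) eclipsed 13.9; OH(240°)/CHO(240°) eclipsed 9.4 → 26.8 kJ/mol.
A has the highest total (27.0 kJ/mol).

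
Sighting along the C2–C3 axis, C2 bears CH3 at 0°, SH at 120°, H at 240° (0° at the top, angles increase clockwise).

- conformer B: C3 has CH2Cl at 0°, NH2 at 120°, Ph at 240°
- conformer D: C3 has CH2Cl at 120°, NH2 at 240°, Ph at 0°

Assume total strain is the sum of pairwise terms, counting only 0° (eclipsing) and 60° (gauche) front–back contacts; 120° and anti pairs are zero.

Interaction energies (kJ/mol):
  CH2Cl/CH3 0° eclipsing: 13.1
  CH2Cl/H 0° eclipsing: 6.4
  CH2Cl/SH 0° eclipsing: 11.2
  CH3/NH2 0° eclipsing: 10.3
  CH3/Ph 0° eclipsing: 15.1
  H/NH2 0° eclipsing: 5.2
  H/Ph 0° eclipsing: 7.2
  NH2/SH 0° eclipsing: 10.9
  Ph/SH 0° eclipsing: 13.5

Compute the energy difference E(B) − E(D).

B is eclipsed. CH3 at 0° is eclipsed with CH2Cl at 0° (13.1); SH at 120° is eclipsed with NH2 at 120° (10.9); H at 240° is eclipsed with Ph at 240° (7.2). Total 31.2 kJ/mol.
D is eclipsed. CH3 at 0° is eclipsed with Ph at 0° (15.1); SH at 120° is eclipsed with CH2Cl at 120° (11.2); H at 240° is eclipsed with NH2 at 240° (5.2). Total 31.5 kJ/mol.
E(B) − E(D) = 31.2 − 31.5 = -0.3 kJ/mol.

-0.3 kJ/mol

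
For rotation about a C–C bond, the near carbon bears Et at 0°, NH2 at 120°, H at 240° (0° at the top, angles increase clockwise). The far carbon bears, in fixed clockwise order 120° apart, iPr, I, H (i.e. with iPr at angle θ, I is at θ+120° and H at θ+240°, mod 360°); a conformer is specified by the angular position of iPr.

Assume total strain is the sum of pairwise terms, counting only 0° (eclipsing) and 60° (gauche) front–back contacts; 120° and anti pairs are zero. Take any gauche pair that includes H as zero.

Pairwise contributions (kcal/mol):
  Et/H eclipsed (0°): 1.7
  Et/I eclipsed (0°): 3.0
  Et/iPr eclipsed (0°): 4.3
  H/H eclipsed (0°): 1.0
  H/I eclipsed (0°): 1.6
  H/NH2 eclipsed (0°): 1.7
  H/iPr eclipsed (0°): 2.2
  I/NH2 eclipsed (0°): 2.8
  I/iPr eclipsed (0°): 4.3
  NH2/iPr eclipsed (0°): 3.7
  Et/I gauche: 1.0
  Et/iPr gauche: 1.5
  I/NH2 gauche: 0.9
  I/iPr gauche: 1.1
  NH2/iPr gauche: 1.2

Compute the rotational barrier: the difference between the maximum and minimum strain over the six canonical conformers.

5.9 kcal/mol

iPr at 0° (eclipsed): Et–iPr eclipsed, NH2–I eclipsed, H–H eclipsed; 4.3 + 2.8 + 1.0 = 8.1 kcal/mol.
iPr at 60° (staggered): Et–iPr gauche, NH2–iPr gauche, NH2–I gauche; 1.5 + 1.2 + 0.9 = 3.6 kcal/mol.
iPr at 120° (eclipsed): Et–H eclipsed, NH2–iPr eclipsed, H–I eclipsed; 1.7 + 3.7 + 1.6 = 7.0 kcal/mol.
iPr at 180° (staggered): Et–I gauche, NH2–iPr gauche; 1.0 + 1.2 = 2.2 kcal/mol.
iPr at 240° (eclipsed): Et–I eclipsed, NH2–H eclipsed, H–iPr eclipsed; 3.0 + 1.7 + 2.2 = 6.9 kcal/mol.
iPr at 300° (staggered): Et–iPr gauche, Et–I gauche, NH2–I gauche; 1.5 + 1.0 + 0.9 = 3.4 kcal/mol.
Max at 0° (8.1 kcal/mol), min at 180° (2.2 kcal/mol); barrier = 5.9 kcal/mol.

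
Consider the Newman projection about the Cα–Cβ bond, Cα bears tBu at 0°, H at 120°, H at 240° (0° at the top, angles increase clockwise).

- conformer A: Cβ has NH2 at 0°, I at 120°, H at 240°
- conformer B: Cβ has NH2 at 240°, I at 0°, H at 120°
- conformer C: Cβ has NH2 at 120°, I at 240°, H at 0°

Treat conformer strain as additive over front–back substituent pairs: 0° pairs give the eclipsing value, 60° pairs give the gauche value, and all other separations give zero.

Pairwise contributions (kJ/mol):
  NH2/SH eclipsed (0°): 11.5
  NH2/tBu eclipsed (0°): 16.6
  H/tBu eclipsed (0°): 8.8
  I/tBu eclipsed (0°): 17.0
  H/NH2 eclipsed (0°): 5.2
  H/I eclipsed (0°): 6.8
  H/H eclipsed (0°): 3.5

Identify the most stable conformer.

C

A is eclipsed. tBu at 0° is eclipsed with NH2 at 0° (16.6); H at 120° is eclipsed with I at 120° (6.8); H at 240° is eclipsed with H at 240° (3.5). Total 26.9 kJ/mol.
B is eclipsed. tBu at 0° is eclipsed with I at 0° (17.0); H at 120° is eclipsed with H at 120° (3.5); H at 240° is eclipsed with NH2 at 240° (5.2). Total 25.7 kJ/mol.
C is eclipsed. tBu at 0° is eclipsed with H at 0° (8.8); H at 120° is eclipsed with NH2 at 120° (5.2); H at 240° is eclipsed with I at 240° (6.8). Total 20.8 kJ/mol.
C has the lowest total (20.8 kJ/mol).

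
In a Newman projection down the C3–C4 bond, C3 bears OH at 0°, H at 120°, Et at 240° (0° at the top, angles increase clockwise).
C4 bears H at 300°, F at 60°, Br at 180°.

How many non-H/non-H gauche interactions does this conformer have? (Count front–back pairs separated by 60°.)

2

Non-H gauche pairs: OH(0°)/F(60°); Et(240°)/Br(180°) — 2 interactions.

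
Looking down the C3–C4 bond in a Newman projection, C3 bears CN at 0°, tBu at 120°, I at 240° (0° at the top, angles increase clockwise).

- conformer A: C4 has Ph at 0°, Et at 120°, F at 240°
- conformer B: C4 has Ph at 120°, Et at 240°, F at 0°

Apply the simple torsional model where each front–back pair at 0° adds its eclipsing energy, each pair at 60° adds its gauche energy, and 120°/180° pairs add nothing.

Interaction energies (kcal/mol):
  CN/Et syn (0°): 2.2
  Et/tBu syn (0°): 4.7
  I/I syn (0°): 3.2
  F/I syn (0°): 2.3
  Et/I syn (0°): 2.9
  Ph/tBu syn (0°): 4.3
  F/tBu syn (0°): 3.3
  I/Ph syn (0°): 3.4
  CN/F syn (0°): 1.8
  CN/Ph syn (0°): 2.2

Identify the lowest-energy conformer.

B

A (eclipsed): CN–Ph eclipsed, tBu–Et eclipsed, I–F eclipsed; 2.2 + 4.7 + 2.3 = 9.2 kcal/mol.
B (eclipsed): CN–F eclipsed, tBu–Ph eclipsed, I–Et eclipsed; 1.8 + 4.3 + 2.9 = 9.0 kcal/mol.
B has the lowest total (9.0 kcal/mol).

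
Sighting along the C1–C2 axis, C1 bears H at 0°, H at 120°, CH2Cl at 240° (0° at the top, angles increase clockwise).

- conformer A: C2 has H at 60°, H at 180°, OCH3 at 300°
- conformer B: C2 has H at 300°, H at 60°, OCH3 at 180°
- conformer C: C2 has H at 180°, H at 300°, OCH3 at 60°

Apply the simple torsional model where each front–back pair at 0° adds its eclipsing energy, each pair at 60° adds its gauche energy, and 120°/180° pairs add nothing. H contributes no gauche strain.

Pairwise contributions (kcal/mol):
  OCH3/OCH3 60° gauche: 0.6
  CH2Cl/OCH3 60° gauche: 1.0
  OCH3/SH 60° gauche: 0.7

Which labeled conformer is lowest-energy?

A (staggered): CH2Cl(240°)/OCH3(300°) gauche 1.0 → 1.0 kcal/mol.
B (staggered): CH2Cl(240°)/OCH3(180°) gauche 1.0 → 1.0 kcal/mol.
C (staggered): no non-H gauche contacts → 0.0 kcal/mol.
C has the lowest total (0.0 kcal/mol).

C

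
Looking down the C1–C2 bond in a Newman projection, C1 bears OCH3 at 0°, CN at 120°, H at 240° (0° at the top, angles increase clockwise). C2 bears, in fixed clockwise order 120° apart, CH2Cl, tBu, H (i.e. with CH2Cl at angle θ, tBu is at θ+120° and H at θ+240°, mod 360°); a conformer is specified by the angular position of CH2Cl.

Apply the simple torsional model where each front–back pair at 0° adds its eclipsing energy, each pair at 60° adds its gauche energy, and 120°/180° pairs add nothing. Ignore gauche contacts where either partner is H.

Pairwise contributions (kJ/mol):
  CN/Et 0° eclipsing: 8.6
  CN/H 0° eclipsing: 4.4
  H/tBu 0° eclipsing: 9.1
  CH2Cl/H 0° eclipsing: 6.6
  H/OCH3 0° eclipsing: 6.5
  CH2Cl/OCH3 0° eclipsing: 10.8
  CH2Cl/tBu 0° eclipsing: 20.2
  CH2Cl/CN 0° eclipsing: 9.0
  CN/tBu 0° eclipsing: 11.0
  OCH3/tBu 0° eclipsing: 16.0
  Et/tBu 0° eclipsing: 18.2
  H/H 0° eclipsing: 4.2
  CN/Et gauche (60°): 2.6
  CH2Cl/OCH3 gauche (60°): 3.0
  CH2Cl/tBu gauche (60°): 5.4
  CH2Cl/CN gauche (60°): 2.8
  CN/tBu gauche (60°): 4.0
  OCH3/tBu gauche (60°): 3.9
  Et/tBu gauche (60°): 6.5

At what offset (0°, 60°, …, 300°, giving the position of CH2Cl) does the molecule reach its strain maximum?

CH2Cl at 0° (eclipsed): OCH3–CH2Cl eclipsed, CN–tBu eclipsed, H–H eclipsed; 10.8 + 11.0 + 4.2 = 26.0 kJ/mol.
CH2Cl at 60° (staggered): OCH3–CH2Cl gauche, CN–CH2Cl gauche, CN–tBu gauche; 3.0 + 2.8 + 4.0 = 9.8 kJ/mol.
CH2Cl at 120° (eclipsed): OCH3–H eclipsed, CN–CH2Cl eclipsed, H–tBu eclipsed; 6.5 + 9.0 + 9.1 = 24.6 kJ/mol.
CH2Cl at 180° (staggered): OCH3–tBu gauche, CN–CH2Cl gauche; 3.9 + 2.8 = 6.7 kJ/mol.
CH2Cl at 240° (eclipsed): OCH3–tBu eclipsed, CN–H eclipsed, H–CH2Cl eclipsed; 16.0 + 4.4 + 6.6 = 27.0 kJ/mol.
CH2Cl at 300° (staggered): OCH3–CH2Cl gauche, OCH3–tBu gauche, CN–tBu gauche; 3.0 + 3.9 + 4.0 = 10.9 kJ/mol.
The maximum (27.0 kJ/mol) occurs with CH2Cl at 240°.

240°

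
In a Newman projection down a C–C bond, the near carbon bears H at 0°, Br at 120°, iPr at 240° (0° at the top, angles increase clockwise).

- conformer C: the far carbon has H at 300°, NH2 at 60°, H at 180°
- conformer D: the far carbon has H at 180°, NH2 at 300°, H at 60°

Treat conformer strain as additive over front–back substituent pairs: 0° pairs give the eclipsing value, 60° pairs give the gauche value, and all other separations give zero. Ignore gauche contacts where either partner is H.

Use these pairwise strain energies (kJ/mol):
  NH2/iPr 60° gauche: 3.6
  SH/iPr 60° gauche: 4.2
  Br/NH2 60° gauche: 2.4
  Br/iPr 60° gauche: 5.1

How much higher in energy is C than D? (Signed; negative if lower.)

-1.2 kJ/mol

C (staggered): Br–NH2 gauche; 2.4 = 2.4 kJ/mol.
D (staggered): iPr–NH2 gauche; 3.6 = 3.6 kJ/mol.
E(C) − E(D) = 2.4 − 3.6 = -1.2 kJ/mol.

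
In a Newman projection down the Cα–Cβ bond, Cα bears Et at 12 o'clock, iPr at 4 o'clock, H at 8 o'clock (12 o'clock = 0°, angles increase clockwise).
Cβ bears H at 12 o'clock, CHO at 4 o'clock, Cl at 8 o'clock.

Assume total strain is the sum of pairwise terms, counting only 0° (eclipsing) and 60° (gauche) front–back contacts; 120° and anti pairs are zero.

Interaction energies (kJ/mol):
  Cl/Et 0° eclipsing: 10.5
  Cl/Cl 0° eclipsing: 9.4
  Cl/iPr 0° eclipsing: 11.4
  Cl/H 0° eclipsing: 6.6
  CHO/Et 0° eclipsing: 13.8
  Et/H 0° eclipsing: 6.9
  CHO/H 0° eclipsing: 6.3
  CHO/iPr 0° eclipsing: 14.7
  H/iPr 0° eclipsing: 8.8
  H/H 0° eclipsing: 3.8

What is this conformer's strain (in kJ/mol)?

This conformer is eclipsed. Et at 0° is eclipsed with H at 0° (6.9); iPr at 120° is eclipsed with CHO at 120° (14.7); H at 240° is eclipsed with Cl at 240° (6.6). Total 28.2 kJ/mol.

28.2 kJ/mol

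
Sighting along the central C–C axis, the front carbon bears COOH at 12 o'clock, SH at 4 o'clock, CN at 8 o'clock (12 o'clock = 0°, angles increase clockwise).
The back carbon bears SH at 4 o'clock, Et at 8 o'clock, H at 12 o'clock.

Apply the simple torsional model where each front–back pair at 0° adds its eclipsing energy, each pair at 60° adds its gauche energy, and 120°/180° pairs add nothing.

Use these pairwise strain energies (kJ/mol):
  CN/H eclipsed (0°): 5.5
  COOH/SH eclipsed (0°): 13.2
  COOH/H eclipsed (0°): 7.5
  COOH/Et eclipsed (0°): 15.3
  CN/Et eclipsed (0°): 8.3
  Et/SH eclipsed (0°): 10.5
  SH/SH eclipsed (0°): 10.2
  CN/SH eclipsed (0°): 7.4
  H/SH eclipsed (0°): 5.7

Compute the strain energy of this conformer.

This conformer is eclipsed. COOH at 0° is eclipsed with H at 0° (7.5); SH at 120° is eclipsed with SH at 120° (10.2); CN at 240° is eclipsed with Et at 240° (8.3). Total 26.0 kJ/mol.

26.0 kJ/mol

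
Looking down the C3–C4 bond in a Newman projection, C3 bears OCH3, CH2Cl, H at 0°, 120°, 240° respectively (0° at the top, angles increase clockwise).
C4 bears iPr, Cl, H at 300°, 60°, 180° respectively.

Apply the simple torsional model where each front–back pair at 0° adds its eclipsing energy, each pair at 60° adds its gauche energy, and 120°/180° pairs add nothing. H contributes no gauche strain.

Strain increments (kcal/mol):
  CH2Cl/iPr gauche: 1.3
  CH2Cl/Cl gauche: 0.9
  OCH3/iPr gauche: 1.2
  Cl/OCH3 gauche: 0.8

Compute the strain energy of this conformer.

This conformer (staggered): OCH3–iPr gauche, OCH3–Cl gauche, CH2Cl–Cl gauche; 1.2 + 0.8 + 0.9 = 2.9 kcal/mol.

2.9 kcal/mol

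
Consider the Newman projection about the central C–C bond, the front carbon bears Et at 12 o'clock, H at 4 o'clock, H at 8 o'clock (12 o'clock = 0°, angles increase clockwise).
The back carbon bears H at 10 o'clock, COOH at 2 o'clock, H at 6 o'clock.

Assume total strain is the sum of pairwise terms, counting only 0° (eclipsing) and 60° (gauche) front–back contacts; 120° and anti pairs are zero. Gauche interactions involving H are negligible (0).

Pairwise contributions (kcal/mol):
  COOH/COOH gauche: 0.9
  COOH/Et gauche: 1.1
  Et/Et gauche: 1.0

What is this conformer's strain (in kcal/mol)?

1.1 kcal/mol

This conformer (staggered): Et(0°)/COOH(60°) gauche 1.1 → 1.1 kcal/mol.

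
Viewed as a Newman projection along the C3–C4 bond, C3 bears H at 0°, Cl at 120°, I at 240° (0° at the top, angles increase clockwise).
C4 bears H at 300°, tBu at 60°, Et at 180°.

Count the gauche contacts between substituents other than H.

Non-H gauche pairs: Cl(120°)/tBu(60°); Cl(120°)/Et(180°); I(240°)/Et(180°) — 3 interactions.

3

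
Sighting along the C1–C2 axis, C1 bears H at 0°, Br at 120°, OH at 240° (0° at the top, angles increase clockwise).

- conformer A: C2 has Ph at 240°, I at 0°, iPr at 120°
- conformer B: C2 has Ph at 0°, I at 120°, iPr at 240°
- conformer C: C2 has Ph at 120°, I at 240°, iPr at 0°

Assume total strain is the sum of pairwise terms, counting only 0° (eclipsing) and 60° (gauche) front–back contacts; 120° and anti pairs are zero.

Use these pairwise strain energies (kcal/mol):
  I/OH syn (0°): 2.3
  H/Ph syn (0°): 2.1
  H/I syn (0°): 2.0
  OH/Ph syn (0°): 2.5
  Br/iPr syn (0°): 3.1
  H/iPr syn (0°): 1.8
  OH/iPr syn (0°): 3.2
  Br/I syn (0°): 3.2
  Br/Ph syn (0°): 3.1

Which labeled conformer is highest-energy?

A (eclipsed): H(0°)/I(0°) eclipsed 2.0; Br(120°)/iPr(120°) eclipsed 3.1; OH(240°)/Ph(240°) eclipsed 2.5 → 7.6 kcal/mol.
B (eclipsed): H(0°)/Ph(0°) eclipsed 2.1; Br(120°)/I(120°) eclipsed 3.2; OH(240°)/iPr(240°) eclipsed 3.2 → 8.5 kcal/mol.
C (eclipsed): H(0°)/iPr(0°) eclipsed 1.8; Br(120°)/Ph(120°) eclipsed 3.1; OH(240°)/I(240°) eclipsed 2.3 → 7.2 kcal/mol.
B has the highest total (8.5 kcal/mol).

B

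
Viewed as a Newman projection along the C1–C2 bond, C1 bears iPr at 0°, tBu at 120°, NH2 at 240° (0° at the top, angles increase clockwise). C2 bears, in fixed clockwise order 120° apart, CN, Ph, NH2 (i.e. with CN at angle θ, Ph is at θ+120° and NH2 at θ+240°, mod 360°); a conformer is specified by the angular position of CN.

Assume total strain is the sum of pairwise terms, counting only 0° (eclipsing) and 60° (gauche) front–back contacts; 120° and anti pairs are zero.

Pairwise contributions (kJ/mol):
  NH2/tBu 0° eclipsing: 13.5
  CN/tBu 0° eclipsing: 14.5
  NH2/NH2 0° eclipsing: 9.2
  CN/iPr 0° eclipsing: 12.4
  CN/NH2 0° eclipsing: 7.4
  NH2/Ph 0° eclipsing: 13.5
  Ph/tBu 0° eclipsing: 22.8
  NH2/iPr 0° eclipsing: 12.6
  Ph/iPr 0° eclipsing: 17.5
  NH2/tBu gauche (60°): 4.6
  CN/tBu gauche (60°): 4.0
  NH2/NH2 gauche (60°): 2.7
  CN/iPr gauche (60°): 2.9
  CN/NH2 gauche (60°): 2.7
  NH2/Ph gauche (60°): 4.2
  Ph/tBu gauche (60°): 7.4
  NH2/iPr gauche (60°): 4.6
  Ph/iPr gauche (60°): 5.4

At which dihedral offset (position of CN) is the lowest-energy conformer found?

180°

CN at 0° (eclipsed): iPr–CN eclipsed, tBu–Ph eclipsed, NH2–NH2 eclipsed; 12.4 + 22.8 + 9.2 = 44.4 kJ/mol.
CN at 60° (staggered): iPr–CN gauche, iPr–NH2 gauche, tBu–CN gauche, tBu–Ph gauche, NH2–Ph gauche, NH2–NH2 gauche; 2.9 + 4.6 + 4.0 + 7.4 + 4.2 + 2.7 = 25.8 kJ/mol.
CN at 120° (eclipsed): iPr–NH2 eclipsed, tBu–CN eclipsed, NH2–Ph eclipsed; 12.6 + 14.5 + 13.5 = 40.6 kJ/mol.
CN at 180° (staggered): iPr–Ph gauche, iPr–NH2 gauche, tBu–CN gauche, tBu–NH2 gauche, NH2–CN gauche, NH2–Ph gauche; 5.4 + 4.6 + 4.0 + 4.6 + 2.7 + 4.2 = 25.5 kJ/mol.
CN at 240° (eclipsed): iPr–Ph eclipsed, tBu–NH2 eclipsed, NH2–CN eclipsed; 17.5 + 13.5 + 7.4 = 38.4 kJ/mol.
CN at 300° (staggered): iPr–CN gauche, iPr–Ph gauche, tBu–Ph gauche, tBu–NH2 gauche, NH2–CN gauche, NH2–NH2 gauche; 2.9 + 5.4 + 7.4 + 4.6 + 2.7 + 2.7 = 25.7 kJ/mol.
The minimum (25.5 kJ/mol) occurs with CN at 180°.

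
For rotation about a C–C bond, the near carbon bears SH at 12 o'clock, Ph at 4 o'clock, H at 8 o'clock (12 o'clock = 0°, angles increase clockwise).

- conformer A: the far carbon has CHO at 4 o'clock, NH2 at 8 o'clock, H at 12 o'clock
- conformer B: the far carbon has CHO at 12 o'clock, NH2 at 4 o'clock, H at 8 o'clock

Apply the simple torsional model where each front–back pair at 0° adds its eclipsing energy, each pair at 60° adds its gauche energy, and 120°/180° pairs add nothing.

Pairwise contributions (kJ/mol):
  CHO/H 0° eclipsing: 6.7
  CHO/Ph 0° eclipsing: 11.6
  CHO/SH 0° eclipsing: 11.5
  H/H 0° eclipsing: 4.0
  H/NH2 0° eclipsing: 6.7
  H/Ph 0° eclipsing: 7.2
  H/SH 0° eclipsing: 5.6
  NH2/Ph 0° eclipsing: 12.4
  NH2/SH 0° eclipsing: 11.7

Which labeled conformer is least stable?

B

A (eclipsed): SH(0°)/H(0°) eclipsed 5.6; Ph(120°)/CHO(120°) eclipsed 11.6; H(240°)/NH2(240°) eclipsed 6.7 → 23.9 kJ/mol.
B (eclipsed): SH(0°)/CHO(0°) eclipsed 11.5; Ph(120°)/NH2(120°) eclipsed 12.4; H(240°)/H(240°) eclipsed 4.0 → 27.9 kJ/mol.
B has the highest total (27.9 kJ/mol).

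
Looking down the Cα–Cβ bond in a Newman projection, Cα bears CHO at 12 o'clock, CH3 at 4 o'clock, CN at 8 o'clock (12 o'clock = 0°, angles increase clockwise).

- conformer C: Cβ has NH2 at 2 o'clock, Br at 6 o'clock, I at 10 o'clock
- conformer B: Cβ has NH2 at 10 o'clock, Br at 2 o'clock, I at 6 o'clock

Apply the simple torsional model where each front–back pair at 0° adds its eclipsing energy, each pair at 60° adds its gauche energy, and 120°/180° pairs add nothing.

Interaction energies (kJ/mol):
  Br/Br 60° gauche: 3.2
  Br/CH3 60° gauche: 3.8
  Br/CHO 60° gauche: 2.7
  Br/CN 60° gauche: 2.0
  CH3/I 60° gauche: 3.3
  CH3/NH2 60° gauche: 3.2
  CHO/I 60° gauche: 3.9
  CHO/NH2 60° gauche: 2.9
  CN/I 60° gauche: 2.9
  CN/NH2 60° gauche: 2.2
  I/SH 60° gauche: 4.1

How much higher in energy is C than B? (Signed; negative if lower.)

C (staggered): CHO–NH2 gauche, CHO–I gauche, CH3–NH2 gauche, CH3–Br gauche, CN–Br gauche, CN–I gauche; 2.9 + 3.9 + 3.2 + 3.8 + 2.0 + 2.9 = 18.7 kJ/mol.
B (staggered): CHO–NH2 gauche, CHO–Br gauche, CH3–Br gauche, CH3–I gauche, CN–NH2 gauche, CN–I gauche; 2.9 + 2.7 + 3.8 + 3.3 + 2.2 + 2.9 = 17.8 kJ/mol.
E(C) − E(B) = 18.7 − 17.8 = +0.9 kJ/mol.

+0.9 kJ/mol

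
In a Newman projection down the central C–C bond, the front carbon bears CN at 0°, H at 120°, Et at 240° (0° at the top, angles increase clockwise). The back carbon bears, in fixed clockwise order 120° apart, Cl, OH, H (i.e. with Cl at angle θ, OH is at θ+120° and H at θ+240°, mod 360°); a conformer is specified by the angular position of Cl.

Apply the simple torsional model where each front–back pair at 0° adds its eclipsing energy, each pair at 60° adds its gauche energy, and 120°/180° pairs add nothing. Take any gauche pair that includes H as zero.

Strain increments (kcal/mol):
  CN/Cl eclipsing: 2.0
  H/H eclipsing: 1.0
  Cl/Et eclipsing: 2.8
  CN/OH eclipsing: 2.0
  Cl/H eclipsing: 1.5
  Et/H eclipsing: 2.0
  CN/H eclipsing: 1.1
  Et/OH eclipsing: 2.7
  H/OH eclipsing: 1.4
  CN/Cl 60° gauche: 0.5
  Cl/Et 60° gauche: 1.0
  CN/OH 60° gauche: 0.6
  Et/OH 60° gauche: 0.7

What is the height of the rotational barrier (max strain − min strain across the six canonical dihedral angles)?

Cl at 0° (eclipsed): CN(0°)/Cl(0°) eclipsed 2.0; H(120°)/OH(120°) eclipsed 1.4; Et(240°)/H(240°) eclipsed 2.0 → 5.4 kcal/mol.
Cl at 60° (staggered): CN(0°)/Cl(60°) gauche 0.5; Et(240°)/OH(180°) gauche 0.7 → 1.2 kcal/mol.
Cl at 120° (eclipsed): CN(0°)/H(0°) eclipsed 1.1; H(120°)/Cl(120°) eclipsed 1.5; Et(240°)/OH(240°) eclipsed 2.7 → 5.3 kcal/mol.
Cl at 180° (staggered): CN(0°)/OH(300°) gauche 0.6; Et(240°)/Cl(180°) gauche 1.0; Et(240°)/OH(300°) gauche 0.7 → 2.3 kcal/mol.
Cl at 240° (eclipsed): CN(0°)/OH(0°) eclipsed 2.0; H(120°)/H(120°) eclipsed 1.0; Et(240°)/Cl(240°) eclipsed 2.8 → 5.8 kcal/mol.
Cl at 300° (staggered): CN(0°)/Cl(300°) gauche 0.5; CN(0°)/OH(60°) gauche 0.6; Et(240°)/Cl(300°) gauche 1.0 → 2.1 kcal/mol.
Max at 240° (5.8 kcal/mol), min at 60° (1.2 kcal/mol); barrier = 4.6 kcal/mol.

4.6 kcal/mol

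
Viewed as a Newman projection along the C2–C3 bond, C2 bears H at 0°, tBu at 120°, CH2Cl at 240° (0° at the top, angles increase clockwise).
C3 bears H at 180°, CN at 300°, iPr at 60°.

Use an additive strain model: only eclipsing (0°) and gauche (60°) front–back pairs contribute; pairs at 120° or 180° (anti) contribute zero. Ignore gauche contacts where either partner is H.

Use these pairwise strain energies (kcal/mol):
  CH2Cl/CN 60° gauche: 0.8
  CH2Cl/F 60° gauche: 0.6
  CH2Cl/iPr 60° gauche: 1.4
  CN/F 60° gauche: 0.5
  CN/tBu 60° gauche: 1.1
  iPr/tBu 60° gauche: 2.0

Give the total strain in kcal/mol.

2.8 kcal/mol

This conformer (staggered): tBu(120°)/iPr(60°) gauche 2.0; CH2Cl(240°)/CN(300°) gauche 0.8 → 2.8 kcal/mol.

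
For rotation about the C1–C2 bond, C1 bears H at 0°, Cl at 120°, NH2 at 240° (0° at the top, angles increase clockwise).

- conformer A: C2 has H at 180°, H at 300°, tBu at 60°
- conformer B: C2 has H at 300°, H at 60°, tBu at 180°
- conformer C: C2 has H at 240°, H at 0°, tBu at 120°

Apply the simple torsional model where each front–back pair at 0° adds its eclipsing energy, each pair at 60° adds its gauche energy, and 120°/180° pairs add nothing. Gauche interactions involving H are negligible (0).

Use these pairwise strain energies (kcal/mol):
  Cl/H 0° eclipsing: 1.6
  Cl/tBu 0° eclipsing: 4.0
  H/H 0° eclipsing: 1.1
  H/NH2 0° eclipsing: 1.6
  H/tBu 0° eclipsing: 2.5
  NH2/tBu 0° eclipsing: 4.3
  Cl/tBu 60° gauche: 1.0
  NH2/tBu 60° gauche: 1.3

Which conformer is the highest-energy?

C

A (staggered): Cl(120°)/tBu(60°) gauche 1.0 → 1.0 kcal/mol.
B (staggered): Cl(120°)/tBu(180°) gauche 1.0; NH2(240°)/tBu(180°) gauche 1.3 → 2.3 kcal/mol.
C (eclipsed): H(0°)/H(0°) eclipsed 1.1; Cl(120°)/tBu(120°) eclipsed 4.0; NH2(240°)/H(240°) eclipsed 1.6 → 6.7 kcal/mol.
C has the highest total (6.7 kcal/mol).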